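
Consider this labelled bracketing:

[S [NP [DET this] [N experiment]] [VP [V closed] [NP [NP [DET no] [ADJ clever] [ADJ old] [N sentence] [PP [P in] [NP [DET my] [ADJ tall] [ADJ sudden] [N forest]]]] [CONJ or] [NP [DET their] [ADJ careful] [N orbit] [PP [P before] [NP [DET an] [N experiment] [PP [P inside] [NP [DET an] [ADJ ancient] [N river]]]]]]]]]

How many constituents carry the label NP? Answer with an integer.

7

Scanning left to right, an opening `[NP` appears at word positions 1, 4, 4, 9, 14, 18, 21 — 7 in total.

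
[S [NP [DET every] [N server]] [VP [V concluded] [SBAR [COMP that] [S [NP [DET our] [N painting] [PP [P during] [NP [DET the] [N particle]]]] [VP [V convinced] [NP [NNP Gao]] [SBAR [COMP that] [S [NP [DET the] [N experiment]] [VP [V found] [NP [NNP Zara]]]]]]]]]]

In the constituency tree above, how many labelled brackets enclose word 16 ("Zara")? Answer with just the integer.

10

Counting open brackets not yet closed at "Zara": [S [VP [SBAR [S [VP [SBAR [S [VP [NP [NNP = 10.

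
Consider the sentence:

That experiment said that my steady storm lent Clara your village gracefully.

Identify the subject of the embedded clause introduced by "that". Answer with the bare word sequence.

my steady storm

The subject of the embedded clause introduced by "that" is the NP immediately before the verb "lent": "my steady storm".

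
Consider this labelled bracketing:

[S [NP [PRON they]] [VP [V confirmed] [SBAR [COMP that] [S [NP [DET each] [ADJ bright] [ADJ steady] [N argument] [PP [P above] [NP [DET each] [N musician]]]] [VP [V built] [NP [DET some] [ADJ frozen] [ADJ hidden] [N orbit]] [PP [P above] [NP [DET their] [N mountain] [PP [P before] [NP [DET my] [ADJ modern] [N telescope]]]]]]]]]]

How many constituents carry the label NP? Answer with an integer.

6

Listing each NP by its span: [NP they]; [NP each bright steady argument above each musician]; [NP each musician]; [NP some frozen hidden orbit]; [NP their mountain before my modern telescope]; [NP my modern telescope] — that makes 6.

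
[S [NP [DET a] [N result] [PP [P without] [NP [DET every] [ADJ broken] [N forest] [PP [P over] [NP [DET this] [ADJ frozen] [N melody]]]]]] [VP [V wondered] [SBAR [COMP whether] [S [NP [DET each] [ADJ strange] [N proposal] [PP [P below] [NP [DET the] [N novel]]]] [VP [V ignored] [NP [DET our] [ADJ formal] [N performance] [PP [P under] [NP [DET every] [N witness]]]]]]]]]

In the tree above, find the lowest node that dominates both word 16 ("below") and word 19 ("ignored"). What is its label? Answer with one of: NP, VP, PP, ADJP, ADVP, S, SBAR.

S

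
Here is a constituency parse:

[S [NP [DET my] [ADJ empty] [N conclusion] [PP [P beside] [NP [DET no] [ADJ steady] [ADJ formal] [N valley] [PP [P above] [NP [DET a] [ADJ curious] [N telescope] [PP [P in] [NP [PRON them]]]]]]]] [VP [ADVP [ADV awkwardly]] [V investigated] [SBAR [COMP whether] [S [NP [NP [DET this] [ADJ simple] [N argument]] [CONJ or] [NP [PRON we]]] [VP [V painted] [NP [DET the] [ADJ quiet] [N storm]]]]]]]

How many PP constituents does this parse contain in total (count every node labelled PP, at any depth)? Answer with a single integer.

Listing each PP by its span: [PP beside no steady formal valley above a curious telescope in them]; [PP above a curious telescope in them]; [PP in them] — that makes 3.

3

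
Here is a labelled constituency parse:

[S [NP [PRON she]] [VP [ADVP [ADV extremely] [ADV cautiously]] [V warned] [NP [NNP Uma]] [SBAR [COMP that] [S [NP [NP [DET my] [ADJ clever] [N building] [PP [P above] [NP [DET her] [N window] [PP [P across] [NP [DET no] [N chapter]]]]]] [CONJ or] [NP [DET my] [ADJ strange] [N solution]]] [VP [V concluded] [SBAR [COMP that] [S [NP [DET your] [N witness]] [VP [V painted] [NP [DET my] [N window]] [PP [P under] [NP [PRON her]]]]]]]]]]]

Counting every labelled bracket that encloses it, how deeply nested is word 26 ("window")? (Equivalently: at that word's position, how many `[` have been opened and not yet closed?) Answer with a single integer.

10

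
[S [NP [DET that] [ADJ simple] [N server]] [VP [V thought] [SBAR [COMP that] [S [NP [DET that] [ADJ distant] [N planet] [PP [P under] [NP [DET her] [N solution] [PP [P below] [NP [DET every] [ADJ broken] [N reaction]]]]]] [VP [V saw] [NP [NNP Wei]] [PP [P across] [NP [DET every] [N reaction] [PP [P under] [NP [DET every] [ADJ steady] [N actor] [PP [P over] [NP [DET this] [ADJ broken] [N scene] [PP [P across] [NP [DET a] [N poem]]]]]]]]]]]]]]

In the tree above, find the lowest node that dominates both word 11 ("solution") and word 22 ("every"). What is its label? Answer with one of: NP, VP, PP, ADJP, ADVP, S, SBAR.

S

The smallest bracket enclosing both words is [S that distant planet under her solution below every broken reaction saw Wei across every reaction under every steady actor over this broken scene across a poem], so the label is S.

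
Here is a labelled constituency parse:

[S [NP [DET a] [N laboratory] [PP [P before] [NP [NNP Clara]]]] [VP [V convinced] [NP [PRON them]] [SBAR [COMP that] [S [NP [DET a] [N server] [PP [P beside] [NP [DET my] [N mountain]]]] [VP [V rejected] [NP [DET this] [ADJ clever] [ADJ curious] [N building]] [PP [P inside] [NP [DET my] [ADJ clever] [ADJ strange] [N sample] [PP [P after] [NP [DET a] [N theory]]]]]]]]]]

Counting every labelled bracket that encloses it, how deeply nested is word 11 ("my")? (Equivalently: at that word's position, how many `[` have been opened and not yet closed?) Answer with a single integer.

8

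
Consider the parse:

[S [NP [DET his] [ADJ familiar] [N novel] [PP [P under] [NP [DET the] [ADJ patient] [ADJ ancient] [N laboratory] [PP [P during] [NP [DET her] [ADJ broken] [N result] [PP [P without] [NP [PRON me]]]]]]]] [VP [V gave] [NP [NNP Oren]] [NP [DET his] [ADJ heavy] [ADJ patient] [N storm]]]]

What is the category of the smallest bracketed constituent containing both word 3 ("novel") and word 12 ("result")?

NP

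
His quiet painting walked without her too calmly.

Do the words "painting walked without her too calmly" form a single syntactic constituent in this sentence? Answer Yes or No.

No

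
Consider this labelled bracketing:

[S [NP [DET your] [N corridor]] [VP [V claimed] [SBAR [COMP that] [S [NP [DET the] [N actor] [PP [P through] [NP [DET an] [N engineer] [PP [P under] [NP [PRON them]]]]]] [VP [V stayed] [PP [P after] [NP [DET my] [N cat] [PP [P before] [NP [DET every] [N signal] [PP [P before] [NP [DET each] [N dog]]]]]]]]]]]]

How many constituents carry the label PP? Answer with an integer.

5

The PP constituents are: [PP through an engineer under them]; [PP under them]; [PP after my cat before every signal before each dog]; [PP before every signal before each dog]; [PP before each dog]. Total: 5.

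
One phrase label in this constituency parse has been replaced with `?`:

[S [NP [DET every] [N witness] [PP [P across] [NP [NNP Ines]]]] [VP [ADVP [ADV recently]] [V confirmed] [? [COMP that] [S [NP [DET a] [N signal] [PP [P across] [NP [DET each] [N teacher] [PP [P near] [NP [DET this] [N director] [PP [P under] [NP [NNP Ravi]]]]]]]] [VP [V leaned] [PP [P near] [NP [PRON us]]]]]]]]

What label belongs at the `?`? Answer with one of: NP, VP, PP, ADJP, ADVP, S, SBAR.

SBAR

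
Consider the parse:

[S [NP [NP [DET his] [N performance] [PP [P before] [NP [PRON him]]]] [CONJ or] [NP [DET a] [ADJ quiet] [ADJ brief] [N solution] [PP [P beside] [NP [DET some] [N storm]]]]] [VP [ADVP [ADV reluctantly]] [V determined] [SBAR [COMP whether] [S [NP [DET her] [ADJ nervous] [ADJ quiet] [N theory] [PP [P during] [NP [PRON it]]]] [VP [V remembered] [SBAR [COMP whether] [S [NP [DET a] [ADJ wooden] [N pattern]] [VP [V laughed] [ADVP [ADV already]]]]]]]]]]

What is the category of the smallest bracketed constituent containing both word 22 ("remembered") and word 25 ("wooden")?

Both words fall inside [VP remembered whether a wooden pattern laughed already] (words 22–28), and no smaller constituent contains them both. Label: VP.

VP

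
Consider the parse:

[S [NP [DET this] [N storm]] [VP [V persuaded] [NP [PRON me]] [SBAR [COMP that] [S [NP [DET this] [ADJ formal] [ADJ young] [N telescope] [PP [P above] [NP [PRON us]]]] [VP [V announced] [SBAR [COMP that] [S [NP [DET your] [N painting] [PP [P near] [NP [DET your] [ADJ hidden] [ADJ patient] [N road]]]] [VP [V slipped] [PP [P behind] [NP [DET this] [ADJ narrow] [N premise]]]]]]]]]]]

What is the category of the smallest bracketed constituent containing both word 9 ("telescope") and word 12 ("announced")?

S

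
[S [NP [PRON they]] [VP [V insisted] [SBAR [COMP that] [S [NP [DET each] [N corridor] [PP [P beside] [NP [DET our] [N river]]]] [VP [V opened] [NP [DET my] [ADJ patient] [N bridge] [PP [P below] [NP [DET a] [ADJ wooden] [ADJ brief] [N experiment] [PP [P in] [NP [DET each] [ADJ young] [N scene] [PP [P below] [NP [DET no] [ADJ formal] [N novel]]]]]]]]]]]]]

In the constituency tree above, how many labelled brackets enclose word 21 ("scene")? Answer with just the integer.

11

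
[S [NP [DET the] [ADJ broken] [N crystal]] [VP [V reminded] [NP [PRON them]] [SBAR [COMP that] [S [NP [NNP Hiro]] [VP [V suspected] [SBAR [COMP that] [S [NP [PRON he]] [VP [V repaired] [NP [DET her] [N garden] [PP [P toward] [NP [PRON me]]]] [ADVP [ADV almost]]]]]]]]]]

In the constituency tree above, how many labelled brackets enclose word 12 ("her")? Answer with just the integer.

Path from the root down to the word: S → VP → SBAR → S → VP → SBAR → S → VP → NP → DET. That is 10 enclosing brackets.

10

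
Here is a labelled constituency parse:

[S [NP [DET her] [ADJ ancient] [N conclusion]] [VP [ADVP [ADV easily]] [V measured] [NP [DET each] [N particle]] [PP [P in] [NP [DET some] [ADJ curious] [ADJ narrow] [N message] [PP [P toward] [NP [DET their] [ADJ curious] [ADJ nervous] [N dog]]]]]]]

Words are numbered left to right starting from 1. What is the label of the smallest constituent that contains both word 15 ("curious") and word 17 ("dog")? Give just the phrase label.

Both words fall inside [NP their curious nervous dog] (words 14–17), and no smaller constituent contains them both. Label: NP.

NP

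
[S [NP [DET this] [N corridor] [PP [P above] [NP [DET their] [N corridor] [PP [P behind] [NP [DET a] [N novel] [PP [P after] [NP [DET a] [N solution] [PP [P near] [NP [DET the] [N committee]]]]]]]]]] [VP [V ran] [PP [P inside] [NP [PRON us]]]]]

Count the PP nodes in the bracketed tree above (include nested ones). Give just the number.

The PP constituents are: [PP above their corridor behind a novel after a solution near the committee]; [PP behind a novel after a solution near the committee]; [PP after a solution near the committee]; [PP near the committee]; [PP inside us]. Total: 5.

5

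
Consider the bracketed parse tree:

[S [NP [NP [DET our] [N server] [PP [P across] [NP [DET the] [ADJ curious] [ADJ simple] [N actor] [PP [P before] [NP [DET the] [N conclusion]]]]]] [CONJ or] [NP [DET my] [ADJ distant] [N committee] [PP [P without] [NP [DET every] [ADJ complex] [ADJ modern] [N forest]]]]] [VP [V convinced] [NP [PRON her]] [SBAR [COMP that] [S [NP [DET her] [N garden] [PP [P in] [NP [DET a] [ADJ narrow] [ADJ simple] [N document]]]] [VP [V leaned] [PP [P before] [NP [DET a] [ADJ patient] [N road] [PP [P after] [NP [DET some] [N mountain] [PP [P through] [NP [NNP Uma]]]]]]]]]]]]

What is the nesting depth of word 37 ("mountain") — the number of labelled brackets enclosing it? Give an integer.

Path from the root down to the word: S → VP → SBAR → S → VP → PP → NP → PP → NP → N. That is 10 enclosing brackets.

10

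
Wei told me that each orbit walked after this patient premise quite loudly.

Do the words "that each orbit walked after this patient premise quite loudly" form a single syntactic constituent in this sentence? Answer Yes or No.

"that each orbit walked after this patient premise quite loudly" is exactly the subordinate clause [SBAR that each orbit walked after this patient premise quite loudly], a complete constituent.

Yes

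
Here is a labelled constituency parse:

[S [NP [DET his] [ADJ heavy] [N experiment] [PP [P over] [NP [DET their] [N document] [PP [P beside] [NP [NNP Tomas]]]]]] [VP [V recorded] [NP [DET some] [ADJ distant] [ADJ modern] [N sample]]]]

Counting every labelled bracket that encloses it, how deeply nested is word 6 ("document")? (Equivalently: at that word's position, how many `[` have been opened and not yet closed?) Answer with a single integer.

5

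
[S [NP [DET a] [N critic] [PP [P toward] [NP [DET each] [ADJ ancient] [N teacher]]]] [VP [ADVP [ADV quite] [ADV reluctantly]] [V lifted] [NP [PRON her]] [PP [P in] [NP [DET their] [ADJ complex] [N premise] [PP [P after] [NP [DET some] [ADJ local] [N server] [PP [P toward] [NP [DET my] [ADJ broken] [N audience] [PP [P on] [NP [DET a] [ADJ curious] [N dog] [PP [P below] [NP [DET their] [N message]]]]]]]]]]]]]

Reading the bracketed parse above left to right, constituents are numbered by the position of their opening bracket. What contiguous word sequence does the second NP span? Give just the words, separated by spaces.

In left-to-right order the NP constituents are "a critic toward each ancient teacher"; "each ancient teacher"; "her"; "their complex premise after some local server toward my broken audience on a curious dog below their message"; "some local server toward my broken audience on a curious dog below their message"; "my broken audience on a curious dog below their message"; "a curious dog below their message"; "their message". Number 2 is "each ancient teacher".

each ancient teacher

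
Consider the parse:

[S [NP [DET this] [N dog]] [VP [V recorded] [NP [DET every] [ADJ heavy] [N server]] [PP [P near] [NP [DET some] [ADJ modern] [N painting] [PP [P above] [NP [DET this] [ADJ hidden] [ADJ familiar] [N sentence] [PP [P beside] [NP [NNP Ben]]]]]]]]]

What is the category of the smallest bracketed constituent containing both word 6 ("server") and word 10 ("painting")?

VP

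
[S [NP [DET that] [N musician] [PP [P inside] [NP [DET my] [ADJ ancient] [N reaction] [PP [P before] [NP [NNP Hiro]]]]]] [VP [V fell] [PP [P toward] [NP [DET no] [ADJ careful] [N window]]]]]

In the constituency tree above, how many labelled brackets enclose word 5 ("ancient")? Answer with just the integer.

Path from the root down to the word: S → NP → PP → NP → ADJ. That is 5 enclosing brackets.

5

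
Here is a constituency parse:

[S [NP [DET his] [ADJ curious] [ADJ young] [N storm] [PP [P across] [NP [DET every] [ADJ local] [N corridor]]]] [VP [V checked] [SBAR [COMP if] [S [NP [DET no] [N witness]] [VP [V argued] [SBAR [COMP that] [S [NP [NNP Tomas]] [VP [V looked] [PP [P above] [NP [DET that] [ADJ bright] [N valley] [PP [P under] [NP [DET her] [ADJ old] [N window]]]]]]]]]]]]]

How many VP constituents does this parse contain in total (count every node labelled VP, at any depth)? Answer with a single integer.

Scanning left to right, an opening `[VP` appears at word positions 9, 13, 16 — 3 in total.

3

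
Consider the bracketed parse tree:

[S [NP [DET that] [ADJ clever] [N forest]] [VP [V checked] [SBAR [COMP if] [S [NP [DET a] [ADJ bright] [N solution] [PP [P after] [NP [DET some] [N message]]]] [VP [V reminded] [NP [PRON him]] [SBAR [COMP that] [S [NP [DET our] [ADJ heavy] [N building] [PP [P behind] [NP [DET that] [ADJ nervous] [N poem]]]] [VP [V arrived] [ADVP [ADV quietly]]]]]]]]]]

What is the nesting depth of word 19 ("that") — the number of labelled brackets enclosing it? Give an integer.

11

The word sits inside DET, which is inside NP, inside PP, inside NP, inside S, inside SBAR, inside VP, inside S, inside SBAR, inside VP, inside S — 11 brackets in all.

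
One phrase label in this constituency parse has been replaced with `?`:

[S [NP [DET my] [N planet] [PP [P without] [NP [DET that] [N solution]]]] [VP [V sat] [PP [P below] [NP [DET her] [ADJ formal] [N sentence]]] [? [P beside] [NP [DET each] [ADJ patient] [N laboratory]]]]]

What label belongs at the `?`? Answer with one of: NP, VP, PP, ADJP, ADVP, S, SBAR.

PP

The `?` node immediately contains: P 'beside', NP. That is the internal structure of a prepositional phrase, so the label is PP.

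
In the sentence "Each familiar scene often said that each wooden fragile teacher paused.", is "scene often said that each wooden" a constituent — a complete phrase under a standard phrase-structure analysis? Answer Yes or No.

No

"scene" belongs to the noun phrase "each familiar scene" while "wooden" belongs to the verb phrase "often said that each wooden fragile teacher paused"; a span that runs across that boundary is not a single phrase.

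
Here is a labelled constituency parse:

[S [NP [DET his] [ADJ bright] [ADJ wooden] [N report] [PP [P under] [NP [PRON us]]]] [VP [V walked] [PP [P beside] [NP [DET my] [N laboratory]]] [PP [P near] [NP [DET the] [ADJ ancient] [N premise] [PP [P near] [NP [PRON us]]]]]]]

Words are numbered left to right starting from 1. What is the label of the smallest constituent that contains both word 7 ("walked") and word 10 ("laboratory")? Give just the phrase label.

Both words fall inside [VP walked beside my laboratory near the ancient premise near us] (words 7–16), and no smaller constituent contains them both. Label: VP.

VP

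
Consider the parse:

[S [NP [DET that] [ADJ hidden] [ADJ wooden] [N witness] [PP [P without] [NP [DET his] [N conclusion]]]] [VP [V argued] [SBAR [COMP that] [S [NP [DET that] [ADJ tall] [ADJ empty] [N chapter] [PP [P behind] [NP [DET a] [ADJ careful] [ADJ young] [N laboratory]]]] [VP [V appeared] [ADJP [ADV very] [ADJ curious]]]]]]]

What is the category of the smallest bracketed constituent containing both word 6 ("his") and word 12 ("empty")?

S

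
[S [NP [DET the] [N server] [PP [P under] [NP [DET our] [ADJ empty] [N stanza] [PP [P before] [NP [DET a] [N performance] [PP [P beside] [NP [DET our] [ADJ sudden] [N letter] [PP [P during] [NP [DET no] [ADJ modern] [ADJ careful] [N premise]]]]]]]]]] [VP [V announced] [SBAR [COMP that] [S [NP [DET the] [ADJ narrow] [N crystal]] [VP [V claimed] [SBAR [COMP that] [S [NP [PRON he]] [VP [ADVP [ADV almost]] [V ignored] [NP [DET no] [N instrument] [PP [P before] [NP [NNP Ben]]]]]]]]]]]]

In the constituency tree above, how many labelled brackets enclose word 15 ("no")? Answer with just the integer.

11

Counting open brackets not yet closed at "no": [S [NP [PP [NP [PP [NP [PP [NP [PP [NP [DET = 11.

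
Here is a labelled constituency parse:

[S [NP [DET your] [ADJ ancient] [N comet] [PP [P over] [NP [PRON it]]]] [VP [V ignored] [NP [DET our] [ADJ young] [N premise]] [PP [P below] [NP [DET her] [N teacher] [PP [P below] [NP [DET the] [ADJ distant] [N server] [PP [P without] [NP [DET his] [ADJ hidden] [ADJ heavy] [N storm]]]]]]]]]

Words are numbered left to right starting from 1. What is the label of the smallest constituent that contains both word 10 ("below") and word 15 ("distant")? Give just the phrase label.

PP

Both words fall inside [PP below her teacher below the distant server without his hidden heavy storm] (words 10–21), and no smaller constituent contains them both. Label: PP.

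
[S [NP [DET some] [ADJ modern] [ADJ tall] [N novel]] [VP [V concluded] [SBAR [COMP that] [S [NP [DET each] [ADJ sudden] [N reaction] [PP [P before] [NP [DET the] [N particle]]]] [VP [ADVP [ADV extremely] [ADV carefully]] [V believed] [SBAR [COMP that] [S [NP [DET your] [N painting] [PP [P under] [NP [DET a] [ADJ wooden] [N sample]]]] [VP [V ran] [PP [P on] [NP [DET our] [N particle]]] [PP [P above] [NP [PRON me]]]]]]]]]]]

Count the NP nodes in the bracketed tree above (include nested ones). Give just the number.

7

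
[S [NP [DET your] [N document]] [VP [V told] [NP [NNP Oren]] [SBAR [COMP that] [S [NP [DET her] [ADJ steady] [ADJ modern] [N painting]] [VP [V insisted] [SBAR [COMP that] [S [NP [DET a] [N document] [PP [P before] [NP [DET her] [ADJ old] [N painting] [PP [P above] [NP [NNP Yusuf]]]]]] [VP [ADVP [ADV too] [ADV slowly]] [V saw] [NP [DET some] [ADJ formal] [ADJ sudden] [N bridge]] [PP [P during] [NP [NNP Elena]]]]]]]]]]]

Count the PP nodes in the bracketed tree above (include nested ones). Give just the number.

3

Scanning left to right, an opening `[PP` appears at word positions 14, 18, 27 — 3 in total.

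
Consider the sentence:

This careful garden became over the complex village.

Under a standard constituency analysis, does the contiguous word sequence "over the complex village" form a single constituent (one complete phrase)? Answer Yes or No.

"over the complex village" is exactly the prepositional phrase [PP over the complex village], a complete constituent.

Yes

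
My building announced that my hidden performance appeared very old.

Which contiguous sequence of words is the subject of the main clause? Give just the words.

my building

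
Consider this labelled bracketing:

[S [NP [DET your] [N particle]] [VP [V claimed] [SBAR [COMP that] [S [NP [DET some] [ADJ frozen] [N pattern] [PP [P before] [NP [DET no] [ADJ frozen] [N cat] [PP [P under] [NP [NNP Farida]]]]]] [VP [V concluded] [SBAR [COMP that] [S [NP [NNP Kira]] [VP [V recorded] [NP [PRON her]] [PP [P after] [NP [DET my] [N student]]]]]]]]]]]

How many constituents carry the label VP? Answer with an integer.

The VP constituents are: [VP claimed that some frozen pattern before no frozen cat under Farida concluded that Kira recorded her after my student]; [VP concluded that Kira recorded her after my student]; [VP recorded her after my student]. Total: 3.

3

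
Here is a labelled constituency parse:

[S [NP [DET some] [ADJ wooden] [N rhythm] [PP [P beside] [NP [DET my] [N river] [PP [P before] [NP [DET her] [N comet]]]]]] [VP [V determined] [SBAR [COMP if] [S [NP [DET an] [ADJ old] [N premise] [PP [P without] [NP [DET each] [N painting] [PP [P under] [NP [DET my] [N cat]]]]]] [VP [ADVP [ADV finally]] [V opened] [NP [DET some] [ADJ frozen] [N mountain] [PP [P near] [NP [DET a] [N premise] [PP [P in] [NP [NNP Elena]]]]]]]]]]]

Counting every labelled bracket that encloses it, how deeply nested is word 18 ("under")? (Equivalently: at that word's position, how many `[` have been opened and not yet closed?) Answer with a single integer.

9

The word sits inside P, which is inside PP, inside NP, inside PP, inside NP, inside S, inside SBAR, inside VP, inside S — 9 brackets in all.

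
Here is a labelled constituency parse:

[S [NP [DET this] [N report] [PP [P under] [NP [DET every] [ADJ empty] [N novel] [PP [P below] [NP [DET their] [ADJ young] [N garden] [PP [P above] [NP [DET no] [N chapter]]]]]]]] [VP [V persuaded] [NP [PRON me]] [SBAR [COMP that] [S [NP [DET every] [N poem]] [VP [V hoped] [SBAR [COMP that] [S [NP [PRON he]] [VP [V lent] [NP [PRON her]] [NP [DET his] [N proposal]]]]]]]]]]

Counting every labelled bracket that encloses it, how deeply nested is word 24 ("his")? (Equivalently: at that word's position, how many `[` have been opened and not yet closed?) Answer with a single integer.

10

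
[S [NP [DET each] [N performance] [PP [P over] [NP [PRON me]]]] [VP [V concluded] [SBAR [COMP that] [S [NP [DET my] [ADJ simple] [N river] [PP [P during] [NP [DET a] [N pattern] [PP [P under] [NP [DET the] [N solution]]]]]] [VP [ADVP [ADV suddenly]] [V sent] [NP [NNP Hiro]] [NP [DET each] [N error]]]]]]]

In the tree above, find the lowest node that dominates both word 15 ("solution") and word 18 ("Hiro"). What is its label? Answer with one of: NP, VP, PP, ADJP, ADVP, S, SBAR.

S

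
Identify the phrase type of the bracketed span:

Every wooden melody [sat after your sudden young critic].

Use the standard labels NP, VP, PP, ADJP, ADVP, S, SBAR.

The bracketed span "sat after your sudden young critic" is headed by "sat", making it a verb phrase (VP).

VP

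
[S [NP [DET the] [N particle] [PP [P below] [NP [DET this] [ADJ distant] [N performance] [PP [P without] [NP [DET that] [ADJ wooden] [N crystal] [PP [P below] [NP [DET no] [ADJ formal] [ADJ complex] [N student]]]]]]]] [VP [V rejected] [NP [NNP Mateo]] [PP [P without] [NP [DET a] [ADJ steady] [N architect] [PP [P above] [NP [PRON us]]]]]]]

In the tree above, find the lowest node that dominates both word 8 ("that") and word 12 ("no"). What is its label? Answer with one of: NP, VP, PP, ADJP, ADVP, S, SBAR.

NP

Word 8 lies under S → NP → PP → NP → PP → NP → DET; word 12 lies under S → NP → PP → NP → PP → NP → PP → NP → DET. The lowest shared node is the NP.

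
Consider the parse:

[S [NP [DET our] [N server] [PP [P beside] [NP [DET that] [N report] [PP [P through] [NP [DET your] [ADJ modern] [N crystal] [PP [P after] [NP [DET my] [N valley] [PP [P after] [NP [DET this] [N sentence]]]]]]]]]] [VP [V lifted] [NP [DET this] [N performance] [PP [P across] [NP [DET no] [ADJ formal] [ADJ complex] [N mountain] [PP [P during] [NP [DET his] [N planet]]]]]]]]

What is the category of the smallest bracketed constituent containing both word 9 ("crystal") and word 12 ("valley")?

NP

Word 9 lies under S → NP → PP → NP → PP → NP → N; word 12 lies under S → NP → PP → NP → PP → NP → PP → NP → N. The lowest shared node is the NP.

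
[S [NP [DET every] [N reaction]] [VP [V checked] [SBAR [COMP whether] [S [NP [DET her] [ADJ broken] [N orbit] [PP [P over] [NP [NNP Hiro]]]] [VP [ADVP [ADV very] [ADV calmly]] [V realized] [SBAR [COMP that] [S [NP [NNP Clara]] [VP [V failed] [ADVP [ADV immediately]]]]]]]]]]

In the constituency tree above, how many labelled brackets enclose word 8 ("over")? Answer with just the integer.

Counting open brackets not yet closed at "over": [S [VP [SBAR [S [NP [PP [P = 7.

7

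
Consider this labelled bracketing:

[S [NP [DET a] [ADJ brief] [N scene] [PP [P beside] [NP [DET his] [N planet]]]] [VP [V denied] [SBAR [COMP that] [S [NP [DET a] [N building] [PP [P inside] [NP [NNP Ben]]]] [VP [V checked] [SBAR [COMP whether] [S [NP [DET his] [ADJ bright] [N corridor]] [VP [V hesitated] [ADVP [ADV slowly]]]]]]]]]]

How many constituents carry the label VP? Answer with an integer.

3

The VP constituents are: [VP denied that a building inside Ben checked whether his bright corridor hesitated slowly]; [VP checked whether his bright corridor hesitated slowly]; [VP hesitated slowly]. Total: 3.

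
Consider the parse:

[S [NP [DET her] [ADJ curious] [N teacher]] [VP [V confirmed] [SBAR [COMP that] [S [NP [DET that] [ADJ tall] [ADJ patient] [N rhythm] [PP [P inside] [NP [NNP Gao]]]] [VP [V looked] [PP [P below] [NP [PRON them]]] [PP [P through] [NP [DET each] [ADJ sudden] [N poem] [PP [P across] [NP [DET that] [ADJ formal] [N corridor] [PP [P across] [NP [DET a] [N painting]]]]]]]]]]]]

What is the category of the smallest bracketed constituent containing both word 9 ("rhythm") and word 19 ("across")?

S

Word 9 lies under S → VP → SBAR → S → NP → N; word 19 lies under S → VP → SBAR → S → VP → PP → NP → PP → P. The lowest shared node is the S.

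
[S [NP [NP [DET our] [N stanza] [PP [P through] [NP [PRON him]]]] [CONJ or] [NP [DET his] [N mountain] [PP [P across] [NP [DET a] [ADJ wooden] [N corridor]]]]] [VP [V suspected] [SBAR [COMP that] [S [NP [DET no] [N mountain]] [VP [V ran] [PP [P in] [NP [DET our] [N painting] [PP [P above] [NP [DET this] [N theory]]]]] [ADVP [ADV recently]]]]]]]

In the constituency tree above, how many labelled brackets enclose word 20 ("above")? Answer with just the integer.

9

The word sits inside P, which is inside PP, inside NP, inside PP, inside VP, inside S, inside SBAR, inside VP, inside S — 9 brackets in all.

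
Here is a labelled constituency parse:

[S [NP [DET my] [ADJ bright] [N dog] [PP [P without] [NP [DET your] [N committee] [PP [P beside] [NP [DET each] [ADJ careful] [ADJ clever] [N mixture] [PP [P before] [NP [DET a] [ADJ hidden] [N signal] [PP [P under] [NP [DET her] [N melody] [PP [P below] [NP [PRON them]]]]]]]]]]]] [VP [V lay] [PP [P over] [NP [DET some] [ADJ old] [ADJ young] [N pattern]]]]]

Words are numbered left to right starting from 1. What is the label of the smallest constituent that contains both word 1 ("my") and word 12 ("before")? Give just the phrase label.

NP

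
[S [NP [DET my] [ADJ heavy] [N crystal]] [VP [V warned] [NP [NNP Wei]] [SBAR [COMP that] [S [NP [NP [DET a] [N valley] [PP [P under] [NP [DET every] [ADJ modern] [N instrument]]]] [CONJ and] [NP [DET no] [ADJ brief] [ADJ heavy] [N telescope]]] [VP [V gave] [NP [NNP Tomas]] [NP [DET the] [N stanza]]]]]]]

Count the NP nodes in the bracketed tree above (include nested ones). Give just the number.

8

Listing each NP by its span: [NP my heavy crystal]; [NP Wei]; [NP a valley under every modern instrument and no brief heavy telescope]; [NP a valley under every modern instrument]; [NP every modern instrument]; [NP no brief heavy telescope] … — that makes 8.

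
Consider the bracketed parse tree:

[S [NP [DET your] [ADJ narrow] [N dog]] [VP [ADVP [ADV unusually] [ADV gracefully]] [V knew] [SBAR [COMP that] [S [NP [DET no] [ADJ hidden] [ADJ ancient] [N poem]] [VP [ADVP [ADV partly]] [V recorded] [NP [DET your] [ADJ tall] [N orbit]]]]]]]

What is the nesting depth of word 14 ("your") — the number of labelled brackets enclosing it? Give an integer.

7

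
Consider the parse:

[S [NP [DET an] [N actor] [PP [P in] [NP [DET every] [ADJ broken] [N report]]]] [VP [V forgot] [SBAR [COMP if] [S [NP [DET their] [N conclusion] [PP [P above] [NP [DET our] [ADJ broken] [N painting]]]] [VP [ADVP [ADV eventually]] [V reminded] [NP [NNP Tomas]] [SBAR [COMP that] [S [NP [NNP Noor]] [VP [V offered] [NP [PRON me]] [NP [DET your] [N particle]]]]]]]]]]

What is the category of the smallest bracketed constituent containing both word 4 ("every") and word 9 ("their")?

S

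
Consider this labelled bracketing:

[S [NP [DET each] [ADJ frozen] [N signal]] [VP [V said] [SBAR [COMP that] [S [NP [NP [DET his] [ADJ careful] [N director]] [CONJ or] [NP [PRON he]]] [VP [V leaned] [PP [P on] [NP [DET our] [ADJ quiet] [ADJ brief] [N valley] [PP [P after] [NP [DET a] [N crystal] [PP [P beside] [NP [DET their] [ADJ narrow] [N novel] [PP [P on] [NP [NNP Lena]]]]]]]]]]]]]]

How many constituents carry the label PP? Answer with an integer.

4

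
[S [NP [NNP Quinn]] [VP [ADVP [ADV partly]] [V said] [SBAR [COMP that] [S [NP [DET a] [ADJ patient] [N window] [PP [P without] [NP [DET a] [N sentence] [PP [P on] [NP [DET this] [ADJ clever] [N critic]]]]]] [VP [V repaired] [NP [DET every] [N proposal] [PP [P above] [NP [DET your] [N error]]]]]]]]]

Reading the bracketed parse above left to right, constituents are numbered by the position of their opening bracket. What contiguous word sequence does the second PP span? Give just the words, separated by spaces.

on this clever critic

The PP opening brackets appear, in order, over: "without a sentence on this clever critic"; "on this clever critic"; "above your error". The second one spans "on this clever critic".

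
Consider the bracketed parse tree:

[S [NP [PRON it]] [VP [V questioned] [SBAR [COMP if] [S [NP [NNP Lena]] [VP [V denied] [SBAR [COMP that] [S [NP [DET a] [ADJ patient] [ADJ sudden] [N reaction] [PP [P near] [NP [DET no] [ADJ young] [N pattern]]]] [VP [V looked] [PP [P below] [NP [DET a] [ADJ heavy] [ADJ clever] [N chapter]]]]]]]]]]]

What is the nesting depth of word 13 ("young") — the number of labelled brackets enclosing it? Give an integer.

Counting open brackets not yet closed at "young": [S [VP [SBAR [S [VP [SBAR [S [NP [PP [NP [ADJ = 11.

11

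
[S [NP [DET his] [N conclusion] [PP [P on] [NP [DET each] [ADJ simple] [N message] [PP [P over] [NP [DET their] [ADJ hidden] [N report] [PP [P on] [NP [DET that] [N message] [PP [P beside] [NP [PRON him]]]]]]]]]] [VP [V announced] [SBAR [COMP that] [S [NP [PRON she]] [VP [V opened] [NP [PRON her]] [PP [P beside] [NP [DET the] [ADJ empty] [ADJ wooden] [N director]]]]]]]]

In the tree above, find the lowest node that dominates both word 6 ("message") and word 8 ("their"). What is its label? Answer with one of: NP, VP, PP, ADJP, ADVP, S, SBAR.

The smallest bracket enclosing both words is [NP each simple message over their hidden report on that message beside him], so the label is NP.

NP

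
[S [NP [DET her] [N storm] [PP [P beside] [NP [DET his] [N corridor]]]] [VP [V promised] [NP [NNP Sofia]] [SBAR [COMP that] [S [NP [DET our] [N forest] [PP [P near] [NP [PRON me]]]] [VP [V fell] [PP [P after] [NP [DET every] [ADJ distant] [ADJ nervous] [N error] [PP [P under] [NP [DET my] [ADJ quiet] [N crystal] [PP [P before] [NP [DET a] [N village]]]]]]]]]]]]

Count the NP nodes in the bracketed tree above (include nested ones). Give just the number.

8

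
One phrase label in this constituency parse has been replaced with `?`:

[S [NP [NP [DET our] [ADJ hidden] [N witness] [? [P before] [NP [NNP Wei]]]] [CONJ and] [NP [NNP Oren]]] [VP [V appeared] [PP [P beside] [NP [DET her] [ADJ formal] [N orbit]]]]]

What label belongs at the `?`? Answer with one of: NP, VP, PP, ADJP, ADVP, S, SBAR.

Looking at what the `?` directly dominates — P 'before', NP — this is a prepositional phrase (PP).

PP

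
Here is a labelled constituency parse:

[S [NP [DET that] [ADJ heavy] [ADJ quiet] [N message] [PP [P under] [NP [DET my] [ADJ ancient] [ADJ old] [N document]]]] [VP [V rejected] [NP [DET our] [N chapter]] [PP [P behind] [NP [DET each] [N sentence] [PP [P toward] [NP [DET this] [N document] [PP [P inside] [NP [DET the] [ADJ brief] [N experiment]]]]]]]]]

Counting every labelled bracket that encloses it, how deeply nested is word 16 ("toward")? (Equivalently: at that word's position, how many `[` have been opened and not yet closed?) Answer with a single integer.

Path from the root down to the word: S → VP → PP → NP → PP → P. That is 6 enclosing brackets.

6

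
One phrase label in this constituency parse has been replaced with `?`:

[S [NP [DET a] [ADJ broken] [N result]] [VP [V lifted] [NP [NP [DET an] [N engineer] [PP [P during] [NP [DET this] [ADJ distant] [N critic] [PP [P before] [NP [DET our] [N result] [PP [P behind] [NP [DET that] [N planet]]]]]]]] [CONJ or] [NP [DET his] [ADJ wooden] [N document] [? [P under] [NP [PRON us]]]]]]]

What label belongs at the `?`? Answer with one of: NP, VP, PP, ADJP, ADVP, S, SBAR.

PP

The `?` node immediately contains: P 'under', NP. That is the internal structure of a prepositional phrase, so the label is PP.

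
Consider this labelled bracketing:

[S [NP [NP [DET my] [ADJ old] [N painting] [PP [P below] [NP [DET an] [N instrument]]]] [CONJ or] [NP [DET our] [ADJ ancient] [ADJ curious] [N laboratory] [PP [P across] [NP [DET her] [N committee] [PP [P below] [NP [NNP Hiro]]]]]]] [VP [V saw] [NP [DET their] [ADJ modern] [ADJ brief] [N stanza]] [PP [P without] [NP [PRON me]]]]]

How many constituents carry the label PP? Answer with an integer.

The PP constituents are: [PP below an instrument]; [PP across her committee below Hiro]; [PP below Hiro]; [PP without me]. Total: 4.

4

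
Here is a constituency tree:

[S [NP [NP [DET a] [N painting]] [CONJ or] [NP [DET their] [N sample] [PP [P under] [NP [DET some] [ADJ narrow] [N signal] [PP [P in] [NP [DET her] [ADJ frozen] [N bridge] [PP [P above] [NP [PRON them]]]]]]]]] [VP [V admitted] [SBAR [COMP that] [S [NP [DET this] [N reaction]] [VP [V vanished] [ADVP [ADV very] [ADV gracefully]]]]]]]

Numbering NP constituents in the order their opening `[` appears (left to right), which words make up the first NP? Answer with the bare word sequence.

a painting or their sample under some narrow signal in her frozen bridge above them

The NP opening brackets appear, in order, over: "a painting or their sample under some narrow signal in her frozen bridge above them"; "a painting"; "their sample under some narrow signal in her frozen bridge above them"; "some narrow signal in her frozen bridge above them"; "her frozen bridge above them"; "them"; "this reaction". The first one spans "a painting or their sample under some narrow signal in her frozen bridge above them".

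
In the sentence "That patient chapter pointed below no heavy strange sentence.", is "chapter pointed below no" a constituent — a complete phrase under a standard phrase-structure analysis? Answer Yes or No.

"chapter" belongs to the noun phrase "that patient chapter" while "no" belongs to the verb phrase "pointed below no heavy strange sentence"; a span that runs across that boundary is not a single phrase.

No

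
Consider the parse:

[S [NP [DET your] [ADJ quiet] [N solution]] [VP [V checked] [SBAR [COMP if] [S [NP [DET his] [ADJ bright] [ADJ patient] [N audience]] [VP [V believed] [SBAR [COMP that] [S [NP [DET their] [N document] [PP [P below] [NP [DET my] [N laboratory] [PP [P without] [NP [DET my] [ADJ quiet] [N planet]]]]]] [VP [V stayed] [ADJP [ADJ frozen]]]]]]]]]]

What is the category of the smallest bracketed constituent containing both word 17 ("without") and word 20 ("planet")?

PP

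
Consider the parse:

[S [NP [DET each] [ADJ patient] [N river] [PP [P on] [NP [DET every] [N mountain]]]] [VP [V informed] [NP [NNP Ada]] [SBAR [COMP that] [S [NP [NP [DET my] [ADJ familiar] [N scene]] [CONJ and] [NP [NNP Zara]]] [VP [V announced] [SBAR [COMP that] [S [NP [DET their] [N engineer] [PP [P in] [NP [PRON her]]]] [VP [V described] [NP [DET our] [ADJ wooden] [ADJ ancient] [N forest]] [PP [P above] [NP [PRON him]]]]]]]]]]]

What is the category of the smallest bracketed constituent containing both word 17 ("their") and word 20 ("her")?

NP

Both words fall inside [NP their engineer in her] (words 17–20), and no smaller constituent contains them both. Label: NP.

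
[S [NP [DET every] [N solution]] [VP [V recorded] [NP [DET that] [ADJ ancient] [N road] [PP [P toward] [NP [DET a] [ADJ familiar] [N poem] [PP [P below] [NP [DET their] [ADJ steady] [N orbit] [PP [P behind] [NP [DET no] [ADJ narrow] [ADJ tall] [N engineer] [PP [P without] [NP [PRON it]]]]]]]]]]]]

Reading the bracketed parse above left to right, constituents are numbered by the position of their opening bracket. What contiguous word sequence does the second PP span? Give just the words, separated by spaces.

below their steady orbit behind no narrow tall engineer without it

The PP opening brackets appear, in order, over: "toward a familiar poem below their steady orbit behind no narrow tall engineer without it"; "below their steady orbit behind no narrow tall engineer without it"; "behind no narrow tall engineer without it"; "without it". The second one spans "below their steady orbit behind no narrow tall engineer without it".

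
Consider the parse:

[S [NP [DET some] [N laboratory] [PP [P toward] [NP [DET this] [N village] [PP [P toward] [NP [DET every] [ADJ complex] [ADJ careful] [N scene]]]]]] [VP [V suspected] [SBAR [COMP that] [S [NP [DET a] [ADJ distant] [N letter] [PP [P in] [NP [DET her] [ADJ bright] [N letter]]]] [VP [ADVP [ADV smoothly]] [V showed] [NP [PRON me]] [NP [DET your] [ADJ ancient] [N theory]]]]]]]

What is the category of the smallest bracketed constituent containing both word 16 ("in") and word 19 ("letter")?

PP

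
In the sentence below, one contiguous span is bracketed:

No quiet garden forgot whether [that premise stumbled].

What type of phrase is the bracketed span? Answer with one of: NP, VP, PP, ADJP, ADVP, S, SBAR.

S

The span is built around the head "stumbled" — a clause (S).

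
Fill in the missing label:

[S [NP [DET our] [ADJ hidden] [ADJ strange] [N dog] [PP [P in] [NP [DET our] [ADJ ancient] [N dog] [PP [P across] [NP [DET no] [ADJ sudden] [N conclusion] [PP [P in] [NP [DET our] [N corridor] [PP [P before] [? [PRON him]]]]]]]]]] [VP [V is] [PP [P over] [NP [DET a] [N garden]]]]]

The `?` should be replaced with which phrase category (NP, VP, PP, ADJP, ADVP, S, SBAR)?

NP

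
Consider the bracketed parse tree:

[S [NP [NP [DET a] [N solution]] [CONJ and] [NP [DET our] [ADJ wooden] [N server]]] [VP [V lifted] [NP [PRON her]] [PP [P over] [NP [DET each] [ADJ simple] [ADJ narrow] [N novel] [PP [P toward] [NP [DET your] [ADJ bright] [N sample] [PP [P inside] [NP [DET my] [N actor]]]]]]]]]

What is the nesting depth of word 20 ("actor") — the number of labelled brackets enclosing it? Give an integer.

The word sits inside N, which is inside NP, inside PP, inside NP, inside PP, inside NP, inside PP, inside VP, inside S — 9 brackets in all.

9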